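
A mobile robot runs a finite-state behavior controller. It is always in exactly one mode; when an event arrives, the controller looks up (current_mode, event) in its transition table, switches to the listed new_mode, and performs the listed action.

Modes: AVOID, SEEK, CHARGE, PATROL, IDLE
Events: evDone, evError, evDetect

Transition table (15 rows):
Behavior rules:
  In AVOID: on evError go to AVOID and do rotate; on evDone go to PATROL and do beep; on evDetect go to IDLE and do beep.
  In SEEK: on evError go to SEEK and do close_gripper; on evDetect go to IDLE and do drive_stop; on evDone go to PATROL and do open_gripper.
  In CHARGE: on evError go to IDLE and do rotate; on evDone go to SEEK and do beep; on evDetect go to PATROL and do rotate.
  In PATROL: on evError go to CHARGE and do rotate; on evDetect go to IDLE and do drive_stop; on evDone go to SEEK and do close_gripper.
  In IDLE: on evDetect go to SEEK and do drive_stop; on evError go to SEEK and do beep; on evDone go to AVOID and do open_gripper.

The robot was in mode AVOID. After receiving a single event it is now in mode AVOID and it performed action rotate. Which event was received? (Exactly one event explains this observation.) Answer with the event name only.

evError

try evDone: (AVOID, evDone) → (PATROL, beep)
try evError: (AVOID, evError) → (AVOID, rotate)  ← matches
try evDetect: (AVOID, evDetect) → (IDLE, beep)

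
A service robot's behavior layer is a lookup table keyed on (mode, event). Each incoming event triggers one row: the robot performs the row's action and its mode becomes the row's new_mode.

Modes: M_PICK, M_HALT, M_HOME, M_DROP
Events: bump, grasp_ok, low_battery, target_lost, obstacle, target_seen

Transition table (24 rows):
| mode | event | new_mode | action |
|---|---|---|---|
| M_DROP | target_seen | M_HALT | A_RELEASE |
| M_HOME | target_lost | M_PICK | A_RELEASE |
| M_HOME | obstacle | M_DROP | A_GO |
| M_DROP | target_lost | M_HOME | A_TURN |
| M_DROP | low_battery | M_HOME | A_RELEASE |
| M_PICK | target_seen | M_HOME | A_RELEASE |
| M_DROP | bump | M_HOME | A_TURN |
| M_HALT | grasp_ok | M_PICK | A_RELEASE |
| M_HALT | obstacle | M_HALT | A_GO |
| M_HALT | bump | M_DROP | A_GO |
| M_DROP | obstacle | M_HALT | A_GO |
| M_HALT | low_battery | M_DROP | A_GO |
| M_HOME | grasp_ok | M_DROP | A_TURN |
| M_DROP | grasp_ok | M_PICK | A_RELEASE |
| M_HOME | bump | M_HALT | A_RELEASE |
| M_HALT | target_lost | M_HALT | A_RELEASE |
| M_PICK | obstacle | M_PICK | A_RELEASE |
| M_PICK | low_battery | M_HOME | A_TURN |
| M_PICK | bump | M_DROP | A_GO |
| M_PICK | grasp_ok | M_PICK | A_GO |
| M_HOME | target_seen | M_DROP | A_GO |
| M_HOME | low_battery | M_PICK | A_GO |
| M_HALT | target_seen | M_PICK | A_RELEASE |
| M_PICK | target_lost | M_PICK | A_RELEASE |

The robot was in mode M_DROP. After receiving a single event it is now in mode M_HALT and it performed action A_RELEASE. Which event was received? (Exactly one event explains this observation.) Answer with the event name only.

try bump: (M_DROP, bump) → (M_HOME, A_TURN)
try grasp_ok: (M_DROP, grasp_ok) → (M_PICK, A_RELEASE)
try low_battery: (M_DROP, low_battery) → (M_HOME, A_RELEASE)
try target_lost: (M_DROP, target_lost) → (M_HOME, A_TURN)
try obstacle: (M_DROP, obstacle) → (M_HALT, A_GO)
try target_seen: (M_DROP, target_seen) → (M_HALT, A_RELEASE)  ← matches

target_seen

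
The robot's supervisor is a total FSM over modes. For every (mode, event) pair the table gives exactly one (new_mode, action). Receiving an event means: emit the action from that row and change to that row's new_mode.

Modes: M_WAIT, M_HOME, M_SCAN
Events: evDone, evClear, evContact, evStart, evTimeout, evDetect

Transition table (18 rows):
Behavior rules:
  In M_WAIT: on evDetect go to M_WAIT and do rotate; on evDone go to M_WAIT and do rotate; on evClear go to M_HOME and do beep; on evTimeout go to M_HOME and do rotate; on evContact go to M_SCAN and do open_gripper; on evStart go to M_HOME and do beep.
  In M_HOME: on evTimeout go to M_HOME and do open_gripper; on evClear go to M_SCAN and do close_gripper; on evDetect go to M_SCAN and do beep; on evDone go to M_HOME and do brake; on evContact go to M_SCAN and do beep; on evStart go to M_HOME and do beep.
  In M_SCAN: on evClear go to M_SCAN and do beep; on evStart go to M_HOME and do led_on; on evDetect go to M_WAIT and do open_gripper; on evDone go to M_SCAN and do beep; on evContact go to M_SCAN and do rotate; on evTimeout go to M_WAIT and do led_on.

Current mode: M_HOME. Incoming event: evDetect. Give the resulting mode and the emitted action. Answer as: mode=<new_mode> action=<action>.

current mode = M_HOME; filter table to that mode:
  (M_HOME, evTimeout) → (M_HOME, open_gripper)
  (M_HOME, evClear) → (M_SCAN, close_gripper)
  (M_HOME, evDetect) → (M_SCAN, beep)  ← event matches
  (M_HOME, evDone) → (M_HOME, brake)
  (M_HOME, evContact) → (M_SCAN, beep)
  (M_HOME, evStart) → (M_HOME, beep)
event = evDetect selects (M_SCAN, beep)

mode=M_SCAN action=beep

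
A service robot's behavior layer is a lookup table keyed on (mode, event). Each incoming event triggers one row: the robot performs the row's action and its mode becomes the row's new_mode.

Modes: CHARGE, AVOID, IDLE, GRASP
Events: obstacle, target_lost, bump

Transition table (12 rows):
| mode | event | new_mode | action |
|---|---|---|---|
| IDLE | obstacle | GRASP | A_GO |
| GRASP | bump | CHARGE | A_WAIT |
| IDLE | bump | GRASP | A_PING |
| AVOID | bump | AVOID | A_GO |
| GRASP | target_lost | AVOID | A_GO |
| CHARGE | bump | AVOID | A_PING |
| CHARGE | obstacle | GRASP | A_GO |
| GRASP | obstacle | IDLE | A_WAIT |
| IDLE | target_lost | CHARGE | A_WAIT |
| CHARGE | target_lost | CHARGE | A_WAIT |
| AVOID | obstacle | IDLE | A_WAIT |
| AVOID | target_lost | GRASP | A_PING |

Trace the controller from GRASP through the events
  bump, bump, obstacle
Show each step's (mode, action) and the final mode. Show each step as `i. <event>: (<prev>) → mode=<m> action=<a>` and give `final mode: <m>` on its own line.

final mode: IDLE

1. bump: (GRASP) → mode=CHARGE action=A_WAIT
2. bump: (CHARGE) → mode=AVOID action=A_PING
3. obstacle: (AVOID) → mode=IDLE action=A_WAIT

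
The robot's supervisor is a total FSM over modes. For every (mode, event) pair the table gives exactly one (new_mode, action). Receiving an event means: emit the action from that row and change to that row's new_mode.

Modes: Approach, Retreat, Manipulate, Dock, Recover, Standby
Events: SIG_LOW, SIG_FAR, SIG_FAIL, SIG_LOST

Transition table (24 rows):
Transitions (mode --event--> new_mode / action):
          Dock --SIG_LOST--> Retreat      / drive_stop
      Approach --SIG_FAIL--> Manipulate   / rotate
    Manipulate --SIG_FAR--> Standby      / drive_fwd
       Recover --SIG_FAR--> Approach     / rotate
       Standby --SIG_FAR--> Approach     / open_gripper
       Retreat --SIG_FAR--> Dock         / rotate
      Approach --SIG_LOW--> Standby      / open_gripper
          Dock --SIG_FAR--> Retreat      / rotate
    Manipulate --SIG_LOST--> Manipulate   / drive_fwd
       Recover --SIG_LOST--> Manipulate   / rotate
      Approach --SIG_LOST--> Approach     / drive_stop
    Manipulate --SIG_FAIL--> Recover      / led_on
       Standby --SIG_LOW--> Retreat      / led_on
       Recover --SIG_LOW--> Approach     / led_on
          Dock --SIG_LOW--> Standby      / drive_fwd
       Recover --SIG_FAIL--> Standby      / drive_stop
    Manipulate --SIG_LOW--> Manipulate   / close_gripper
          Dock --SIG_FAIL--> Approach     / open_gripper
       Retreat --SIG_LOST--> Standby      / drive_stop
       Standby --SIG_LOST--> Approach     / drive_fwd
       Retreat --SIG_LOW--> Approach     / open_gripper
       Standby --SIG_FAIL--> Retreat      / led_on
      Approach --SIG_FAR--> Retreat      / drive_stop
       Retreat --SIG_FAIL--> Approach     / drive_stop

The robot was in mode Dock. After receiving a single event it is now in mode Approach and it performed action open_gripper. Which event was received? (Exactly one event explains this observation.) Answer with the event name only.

SIG_FAIL

try SIG_LOW: (Dock, SIG_LOW) → (Standby, drive_fwd)
try SIG_FAR: (Dock, SIG_FAR) → (Retreat, rotate)
try SIG_FAIL: (Dock, SIG_FAIL) → (Approach, open_gripper)  ← matches
try SIG_LOST: (Dock, SIG_LOST) → (Retreat, drive_stop)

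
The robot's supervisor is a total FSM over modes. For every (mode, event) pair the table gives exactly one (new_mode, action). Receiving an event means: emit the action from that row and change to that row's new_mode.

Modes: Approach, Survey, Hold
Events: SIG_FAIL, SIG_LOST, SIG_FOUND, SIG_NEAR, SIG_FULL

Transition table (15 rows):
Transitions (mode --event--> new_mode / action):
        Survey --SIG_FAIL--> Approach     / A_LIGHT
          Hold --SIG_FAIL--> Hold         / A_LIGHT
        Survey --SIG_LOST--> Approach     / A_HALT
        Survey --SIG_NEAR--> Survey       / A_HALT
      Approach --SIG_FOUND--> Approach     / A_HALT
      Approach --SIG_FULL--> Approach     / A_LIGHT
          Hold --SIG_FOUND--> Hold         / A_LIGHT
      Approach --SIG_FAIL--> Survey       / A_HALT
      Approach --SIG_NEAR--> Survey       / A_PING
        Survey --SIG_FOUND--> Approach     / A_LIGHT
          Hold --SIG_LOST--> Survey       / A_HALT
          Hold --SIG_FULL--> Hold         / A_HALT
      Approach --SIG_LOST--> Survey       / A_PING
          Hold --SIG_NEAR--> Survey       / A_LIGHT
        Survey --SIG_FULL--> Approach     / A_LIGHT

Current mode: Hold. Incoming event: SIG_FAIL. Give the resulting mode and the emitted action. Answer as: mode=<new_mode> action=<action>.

current mode = Hold; filter table to that mode:
  (Hold, SIG_FAIL) → (Hold, A_LIGHT)  ← event matches
  (Hold, SIG_FOUND) → (Hold, A_LIGHT)
  (Hold, SIG_LOST) → (Survey, A_HALT)
  (Hold, SIG_FULL) → (Hold, A_HALT)
  (Hold, SIG_NEAR) → (Survey, A_LIGHT)
event = SIG_FAIL selects (Hold, A_LIGHT)

mode=Hold action=A_LIGHT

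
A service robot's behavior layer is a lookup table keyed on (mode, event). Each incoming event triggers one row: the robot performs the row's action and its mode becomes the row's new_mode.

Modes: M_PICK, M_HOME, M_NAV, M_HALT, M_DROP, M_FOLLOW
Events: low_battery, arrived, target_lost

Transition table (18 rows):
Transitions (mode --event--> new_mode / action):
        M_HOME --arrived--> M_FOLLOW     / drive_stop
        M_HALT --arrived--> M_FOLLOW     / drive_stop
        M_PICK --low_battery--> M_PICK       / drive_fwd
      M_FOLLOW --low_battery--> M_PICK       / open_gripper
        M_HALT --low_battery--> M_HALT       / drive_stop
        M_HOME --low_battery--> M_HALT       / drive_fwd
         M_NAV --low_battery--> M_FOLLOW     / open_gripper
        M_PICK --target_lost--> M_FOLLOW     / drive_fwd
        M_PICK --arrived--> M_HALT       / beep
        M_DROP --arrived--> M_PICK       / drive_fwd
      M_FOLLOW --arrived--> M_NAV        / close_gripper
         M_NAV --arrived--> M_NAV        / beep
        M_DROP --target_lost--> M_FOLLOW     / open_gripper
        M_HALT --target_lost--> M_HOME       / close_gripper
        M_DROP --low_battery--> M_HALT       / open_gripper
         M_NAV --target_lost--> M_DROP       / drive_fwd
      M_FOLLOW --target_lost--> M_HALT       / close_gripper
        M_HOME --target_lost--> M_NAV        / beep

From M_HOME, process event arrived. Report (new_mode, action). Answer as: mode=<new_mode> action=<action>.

mode=M_FOLLOW action=drive_stop

current mode = M_HOME; filter table to that mode:
  (M_HOME, arrived) → (M_FOLLOW, drive_stop)  ← event matches
  (M_HOME, low_battery) → (M_HALT, drive_fwd)
  (M_HOME, target_lost) → (M_NAV, beep)
event = arrived selects (M_FOLLOW, drive_stop)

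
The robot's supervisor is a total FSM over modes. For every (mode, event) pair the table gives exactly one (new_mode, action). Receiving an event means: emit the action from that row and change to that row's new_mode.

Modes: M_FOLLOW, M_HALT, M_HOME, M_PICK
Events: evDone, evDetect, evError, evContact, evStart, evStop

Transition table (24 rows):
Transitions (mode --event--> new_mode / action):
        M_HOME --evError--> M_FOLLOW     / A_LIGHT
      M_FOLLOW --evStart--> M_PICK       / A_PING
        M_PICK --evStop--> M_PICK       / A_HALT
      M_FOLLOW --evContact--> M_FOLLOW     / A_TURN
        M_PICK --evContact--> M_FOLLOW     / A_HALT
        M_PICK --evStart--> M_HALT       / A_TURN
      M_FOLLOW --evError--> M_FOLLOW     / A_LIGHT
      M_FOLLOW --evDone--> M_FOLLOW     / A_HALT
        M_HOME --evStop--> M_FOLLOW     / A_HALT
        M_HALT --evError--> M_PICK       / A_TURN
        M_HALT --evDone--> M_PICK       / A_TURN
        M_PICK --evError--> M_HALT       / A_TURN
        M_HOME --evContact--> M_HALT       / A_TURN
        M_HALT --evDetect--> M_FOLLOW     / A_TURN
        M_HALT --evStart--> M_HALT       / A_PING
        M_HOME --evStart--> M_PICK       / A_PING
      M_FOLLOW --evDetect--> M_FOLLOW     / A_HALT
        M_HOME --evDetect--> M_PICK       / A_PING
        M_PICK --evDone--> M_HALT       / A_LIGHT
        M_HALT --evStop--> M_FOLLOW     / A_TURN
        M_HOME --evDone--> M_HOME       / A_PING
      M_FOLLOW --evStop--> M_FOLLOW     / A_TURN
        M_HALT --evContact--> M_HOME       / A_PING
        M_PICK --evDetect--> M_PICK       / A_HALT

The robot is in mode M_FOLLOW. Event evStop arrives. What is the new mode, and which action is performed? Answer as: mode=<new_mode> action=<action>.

current mode = M_FOLLOW; filter table to that mode:
  (M_FOLLOW, evStart) → (M_PICK, A_PING)
  (M_FOLLOW, evContact) → (M_FOLLOW, A_TURN)
  (M_FOLLOW, evError) → (M_FOLLOW, A_LIGHT)
  (M_FOLLOW, evDone) → (M_FOLLOW, A_HALT)
  (M_FOLLOW, evDetect) → (M_FOLLOW, A_HALT)
  (M_FOLLOW, evStop) → (M_FOLLOW, A_TURN)  ← event matches
event = evStop selects (M_FOLLOW, A_TURN)

mode=M_FOLLOW action=A_TURN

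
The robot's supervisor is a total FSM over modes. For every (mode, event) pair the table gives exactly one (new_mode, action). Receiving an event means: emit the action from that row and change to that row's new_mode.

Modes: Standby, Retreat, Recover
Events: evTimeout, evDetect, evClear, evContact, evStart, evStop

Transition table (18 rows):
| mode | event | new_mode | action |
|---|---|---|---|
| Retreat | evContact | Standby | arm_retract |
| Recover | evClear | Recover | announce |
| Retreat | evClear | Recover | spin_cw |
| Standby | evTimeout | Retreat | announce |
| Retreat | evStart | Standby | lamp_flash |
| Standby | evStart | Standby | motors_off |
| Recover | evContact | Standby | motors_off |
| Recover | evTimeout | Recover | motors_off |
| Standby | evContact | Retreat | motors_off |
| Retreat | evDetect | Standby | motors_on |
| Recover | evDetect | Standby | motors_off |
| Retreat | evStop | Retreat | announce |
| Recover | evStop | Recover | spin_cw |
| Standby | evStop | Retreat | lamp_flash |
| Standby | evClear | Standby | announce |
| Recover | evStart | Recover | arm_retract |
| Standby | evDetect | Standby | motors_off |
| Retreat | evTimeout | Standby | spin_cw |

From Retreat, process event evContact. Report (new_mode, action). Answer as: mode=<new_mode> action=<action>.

current mode = Retreat; filter table to that mode:
  (Retreat, evContact) → (Standby, arm_retract)  ← event matches
  (Retreat, evClear) → (Recover, spin_cw)
  (Retreat, evStart) → (Standby, lamp_flash)
  (Retreat, evDetect) → (Standby, motors_on)
  (Retreat, evStop) → (Retreat, announce)
  (Retreat, evTimeout) → (Standby, spin_cw)
event = evContact selects (Standby, arm_retract)

mode=Standby action=arm_retract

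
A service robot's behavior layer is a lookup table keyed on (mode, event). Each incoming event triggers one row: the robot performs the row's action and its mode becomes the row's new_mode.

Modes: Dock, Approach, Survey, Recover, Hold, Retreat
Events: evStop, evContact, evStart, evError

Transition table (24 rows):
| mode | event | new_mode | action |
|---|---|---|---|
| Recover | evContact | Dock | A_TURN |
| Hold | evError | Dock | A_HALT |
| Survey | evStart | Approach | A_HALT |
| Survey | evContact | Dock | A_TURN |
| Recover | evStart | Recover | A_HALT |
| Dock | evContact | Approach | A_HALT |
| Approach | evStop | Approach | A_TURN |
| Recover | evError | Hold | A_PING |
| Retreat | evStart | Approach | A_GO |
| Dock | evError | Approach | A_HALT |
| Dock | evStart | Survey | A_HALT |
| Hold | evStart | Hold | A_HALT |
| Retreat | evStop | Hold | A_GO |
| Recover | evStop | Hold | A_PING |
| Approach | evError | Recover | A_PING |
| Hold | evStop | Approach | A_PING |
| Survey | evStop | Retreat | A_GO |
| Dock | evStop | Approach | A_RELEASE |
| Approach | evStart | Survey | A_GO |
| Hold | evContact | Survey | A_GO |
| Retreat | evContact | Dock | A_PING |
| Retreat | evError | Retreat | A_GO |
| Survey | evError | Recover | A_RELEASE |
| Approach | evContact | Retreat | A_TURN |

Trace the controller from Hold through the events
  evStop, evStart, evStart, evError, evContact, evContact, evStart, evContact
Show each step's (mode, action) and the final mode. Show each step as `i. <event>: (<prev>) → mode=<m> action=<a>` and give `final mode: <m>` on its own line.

1. evStop: (Hold) → mode=Approach action=A_PING
2. evStart: (Approach) → mode=Survey action=A_GO
3. evStart: (Survey) → mode=Approach action=A_HALT
4. evError: (Approach) → mode=Recover action=A_PING
5. evContact: (Recover) → mode=Dock action=A_TURN
6. evContact: (Dock) → mode=Approach action=A_HALT
7. evStart: (Approach) → mode=Survey action=A_GO
8. evContact: (Survey) → mode=Dock action=A_TURN

final mode: Dock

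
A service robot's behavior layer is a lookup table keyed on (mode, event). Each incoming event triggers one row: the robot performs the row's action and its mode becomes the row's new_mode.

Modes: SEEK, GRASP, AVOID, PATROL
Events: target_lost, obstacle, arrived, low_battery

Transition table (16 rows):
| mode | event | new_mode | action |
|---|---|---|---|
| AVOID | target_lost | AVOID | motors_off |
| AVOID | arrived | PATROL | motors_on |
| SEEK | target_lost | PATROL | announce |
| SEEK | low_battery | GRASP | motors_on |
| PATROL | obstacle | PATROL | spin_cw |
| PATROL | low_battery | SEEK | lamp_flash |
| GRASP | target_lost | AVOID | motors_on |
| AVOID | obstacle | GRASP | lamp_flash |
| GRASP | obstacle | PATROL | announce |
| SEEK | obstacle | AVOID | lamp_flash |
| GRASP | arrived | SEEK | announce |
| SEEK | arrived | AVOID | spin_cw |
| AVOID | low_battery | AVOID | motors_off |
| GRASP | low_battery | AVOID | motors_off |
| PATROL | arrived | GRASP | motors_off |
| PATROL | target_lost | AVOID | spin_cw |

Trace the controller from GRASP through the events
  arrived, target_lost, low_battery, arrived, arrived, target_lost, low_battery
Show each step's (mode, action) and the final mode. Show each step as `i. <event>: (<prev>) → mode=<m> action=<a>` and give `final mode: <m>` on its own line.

1. arrived: (GRASP) → mode=SEEK action=announce
2. target_lost: (SEEK) → mode=PATROL action=announce
3. low_battery: (PATROL) → mode=SEEK action=lamp_flash
4. arrived: (SEEK) → mode=AVOID action=spin_cw
5. arrived: (AVOID) → mode=PATROL action=motors_on
6. target_lost: (PATROL) → mode=AVOID action=spin_cw
7. low_battery: (AVOID) → mode=AVOID action=motors_off

final mode: AVOID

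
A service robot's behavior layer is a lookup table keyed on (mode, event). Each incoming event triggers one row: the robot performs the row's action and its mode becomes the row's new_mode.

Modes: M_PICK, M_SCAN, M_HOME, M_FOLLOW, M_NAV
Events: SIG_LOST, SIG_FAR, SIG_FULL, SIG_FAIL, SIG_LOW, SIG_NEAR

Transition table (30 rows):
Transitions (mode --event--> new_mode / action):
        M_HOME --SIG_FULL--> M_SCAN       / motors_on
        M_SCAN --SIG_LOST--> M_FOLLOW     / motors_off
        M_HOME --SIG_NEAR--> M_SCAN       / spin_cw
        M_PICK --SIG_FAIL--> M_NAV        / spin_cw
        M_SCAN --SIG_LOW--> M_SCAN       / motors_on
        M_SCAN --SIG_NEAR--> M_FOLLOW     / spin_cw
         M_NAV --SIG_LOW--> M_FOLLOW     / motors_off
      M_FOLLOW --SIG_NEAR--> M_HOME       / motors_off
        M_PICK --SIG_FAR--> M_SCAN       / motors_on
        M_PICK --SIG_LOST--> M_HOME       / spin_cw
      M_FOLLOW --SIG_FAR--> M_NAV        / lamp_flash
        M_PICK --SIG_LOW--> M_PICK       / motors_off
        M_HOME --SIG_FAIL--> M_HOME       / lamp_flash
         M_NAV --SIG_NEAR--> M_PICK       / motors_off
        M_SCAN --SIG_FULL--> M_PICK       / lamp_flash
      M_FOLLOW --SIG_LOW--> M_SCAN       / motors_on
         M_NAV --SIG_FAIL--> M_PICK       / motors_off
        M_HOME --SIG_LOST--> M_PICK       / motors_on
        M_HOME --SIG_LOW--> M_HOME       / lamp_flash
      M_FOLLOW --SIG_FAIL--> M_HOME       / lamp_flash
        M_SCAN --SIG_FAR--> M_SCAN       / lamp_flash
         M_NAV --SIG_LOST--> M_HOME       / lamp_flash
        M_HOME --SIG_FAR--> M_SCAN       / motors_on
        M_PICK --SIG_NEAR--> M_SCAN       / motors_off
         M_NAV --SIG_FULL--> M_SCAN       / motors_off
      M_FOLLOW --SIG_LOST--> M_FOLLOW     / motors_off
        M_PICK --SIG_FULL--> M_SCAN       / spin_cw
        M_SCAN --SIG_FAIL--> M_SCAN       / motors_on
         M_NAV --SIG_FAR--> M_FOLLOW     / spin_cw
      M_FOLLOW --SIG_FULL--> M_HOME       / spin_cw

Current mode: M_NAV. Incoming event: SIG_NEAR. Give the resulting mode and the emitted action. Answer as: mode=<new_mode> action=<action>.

mode=M_PICK action=motors_off

current mode = M_NAV; filter table to that mode:
  (M_NAV, SIG_LOW) → (M_FOLLOW, motors_off)
  (M_NAV, SIG_NEAR) → (M_PICK, motors_off)  ← event matches
  (M_NAV, SIG_FAIL) → (M_PICK, motors_off)
  (M_NAV, SIG_LOST) → (M_HOME, lamp_flash)
  (M_NAV, SIG_FULL) → (M_SCAN, motors_off)
  (M_NAV, SIG_FAR) → (M_FOLLOW, spin_cw)
event = SIG_NEAR selects (M_PICK, motors_off)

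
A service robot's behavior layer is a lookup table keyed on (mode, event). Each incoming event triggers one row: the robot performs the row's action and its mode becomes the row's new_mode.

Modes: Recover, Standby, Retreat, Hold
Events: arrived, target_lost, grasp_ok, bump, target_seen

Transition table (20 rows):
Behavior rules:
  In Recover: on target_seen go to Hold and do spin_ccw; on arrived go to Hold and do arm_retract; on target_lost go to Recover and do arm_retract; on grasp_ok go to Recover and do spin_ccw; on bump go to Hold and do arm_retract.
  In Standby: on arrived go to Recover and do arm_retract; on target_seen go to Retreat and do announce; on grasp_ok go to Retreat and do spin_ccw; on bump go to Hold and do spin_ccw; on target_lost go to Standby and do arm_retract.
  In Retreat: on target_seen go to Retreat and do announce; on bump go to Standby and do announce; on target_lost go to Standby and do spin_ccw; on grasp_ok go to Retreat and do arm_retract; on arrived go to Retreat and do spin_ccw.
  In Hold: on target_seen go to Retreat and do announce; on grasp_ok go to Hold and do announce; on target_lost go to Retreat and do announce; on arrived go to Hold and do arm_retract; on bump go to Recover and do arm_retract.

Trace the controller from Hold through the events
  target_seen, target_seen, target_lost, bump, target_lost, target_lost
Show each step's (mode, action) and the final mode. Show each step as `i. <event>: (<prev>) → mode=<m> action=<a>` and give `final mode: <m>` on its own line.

final mode: Standby

1. target_seen: (Hold) → mode=Retreat action=announce
2. target_seen: (Retreat) → mode=Retreat action=announce
3. target_lost: (Retreat) → mode=Standby action=spin_ccw
4. bump: (Standby) → mode=Hold action=spin_ccw
5. target_lost: (Hold) → mode=Retreat action=announce
6. target_lost: (Retreat) → mode=Standby action=spin_ccw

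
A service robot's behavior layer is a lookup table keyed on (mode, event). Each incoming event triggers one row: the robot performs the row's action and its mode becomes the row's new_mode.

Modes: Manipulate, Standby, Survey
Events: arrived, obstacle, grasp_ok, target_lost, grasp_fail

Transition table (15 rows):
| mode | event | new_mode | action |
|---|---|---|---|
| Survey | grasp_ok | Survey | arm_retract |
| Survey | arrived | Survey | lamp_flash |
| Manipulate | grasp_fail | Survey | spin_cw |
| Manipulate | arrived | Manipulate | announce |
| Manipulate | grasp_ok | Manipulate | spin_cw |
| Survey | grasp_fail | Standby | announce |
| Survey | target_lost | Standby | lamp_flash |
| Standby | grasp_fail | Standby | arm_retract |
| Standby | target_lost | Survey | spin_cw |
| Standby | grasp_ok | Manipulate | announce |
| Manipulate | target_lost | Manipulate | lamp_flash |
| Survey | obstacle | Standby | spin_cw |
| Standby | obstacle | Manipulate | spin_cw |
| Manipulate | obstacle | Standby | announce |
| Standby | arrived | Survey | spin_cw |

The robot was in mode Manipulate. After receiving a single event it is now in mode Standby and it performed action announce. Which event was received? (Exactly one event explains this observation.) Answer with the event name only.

obstacle

try arrived: (Manipulate, arrived) → (Manipulate, announce)
try obstacle: (Manipulate, obstacle) → (Standby, announce)  ← matches
try grasp_ok: (Manipulate, grasp_ok) → (Manipulate, spin_cw)
try target_lost: (Manipulate, target_lost) → (Manipulate, lamp_flash)
try grasp_fail: (Manipulate, grasp_fail) → (Survey, spin_cw)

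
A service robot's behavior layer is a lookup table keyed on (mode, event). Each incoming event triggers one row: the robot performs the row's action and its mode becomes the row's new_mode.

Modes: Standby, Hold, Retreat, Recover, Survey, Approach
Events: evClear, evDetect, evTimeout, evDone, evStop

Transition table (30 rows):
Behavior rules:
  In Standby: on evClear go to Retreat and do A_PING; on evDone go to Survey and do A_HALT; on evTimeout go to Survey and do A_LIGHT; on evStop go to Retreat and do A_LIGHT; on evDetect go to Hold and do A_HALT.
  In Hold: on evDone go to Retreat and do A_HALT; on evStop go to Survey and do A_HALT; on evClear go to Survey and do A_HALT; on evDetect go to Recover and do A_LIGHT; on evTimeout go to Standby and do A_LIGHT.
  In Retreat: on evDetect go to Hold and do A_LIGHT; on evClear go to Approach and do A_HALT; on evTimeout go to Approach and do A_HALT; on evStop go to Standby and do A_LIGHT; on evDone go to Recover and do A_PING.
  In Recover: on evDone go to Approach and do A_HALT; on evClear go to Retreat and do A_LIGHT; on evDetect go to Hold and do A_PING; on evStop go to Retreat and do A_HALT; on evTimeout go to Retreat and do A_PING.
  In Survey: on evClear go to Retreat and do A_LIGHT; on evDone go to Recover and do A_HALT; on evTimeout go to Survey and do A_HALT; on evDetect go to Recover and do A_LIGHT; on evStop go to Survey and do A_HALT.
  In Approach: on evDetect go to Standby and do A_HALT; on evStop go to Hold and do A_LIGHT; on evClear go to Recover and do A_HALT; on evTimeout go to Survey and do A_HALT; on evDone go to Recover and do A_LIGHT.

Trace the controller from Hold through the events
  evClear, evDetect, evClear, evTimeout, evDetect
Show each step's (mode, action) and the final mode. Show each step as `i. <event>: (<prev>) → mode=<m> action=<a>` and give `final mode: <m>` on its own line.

final mode: Standby

1. evClear: (Hold) → mode=Survey action=A_HALT
2. evDetect: (Survey) → mode=Recover action=A_LIGHT
3. evClear: (Recover) → mode=Retreat action=A_LIGHT
4. evTimeout: (Retreat) → mode=Approach action=A_HALT
5. evDetect: (Approach) → mode=Standby action=A_HALT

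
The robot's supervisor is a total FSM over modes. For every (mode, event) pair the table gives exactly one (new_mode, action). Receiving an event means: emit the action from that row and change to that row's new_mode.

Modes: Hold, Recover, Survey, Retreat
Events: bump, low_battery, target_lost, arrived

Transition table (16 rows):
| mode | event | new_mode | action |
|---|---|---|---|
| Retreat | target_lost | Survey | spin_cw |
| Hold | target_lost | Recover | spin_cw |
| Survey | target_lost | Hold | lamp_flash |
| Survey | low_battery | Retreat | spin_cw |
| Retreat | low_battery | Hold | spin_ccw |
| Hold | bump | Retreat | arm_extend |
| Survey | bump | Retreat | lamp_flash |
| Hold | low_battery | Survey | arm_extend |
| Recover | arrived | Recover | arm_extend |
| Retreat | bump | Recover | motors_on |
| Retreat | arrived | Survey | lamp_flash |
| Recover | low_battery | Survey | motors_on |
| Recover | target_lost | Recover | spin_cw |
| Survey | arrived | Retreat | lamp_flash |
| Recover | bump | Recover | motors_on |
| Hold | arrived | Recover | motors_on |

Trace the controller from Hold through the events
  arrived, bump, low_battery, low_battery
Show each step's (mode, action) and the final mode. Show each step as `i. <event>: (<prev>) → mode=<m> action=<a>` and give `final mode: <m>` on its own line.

1. arrived: (Hold) → mode=Recover action=motors_on
2. bump: (Recover) → mode=Recover action=motors_on
3. low_battery: (Recover) → mode=Survey action=motors_on
4. low_battery: (Survey) → mode=Retreat action=spin_cw

final mode: Retreat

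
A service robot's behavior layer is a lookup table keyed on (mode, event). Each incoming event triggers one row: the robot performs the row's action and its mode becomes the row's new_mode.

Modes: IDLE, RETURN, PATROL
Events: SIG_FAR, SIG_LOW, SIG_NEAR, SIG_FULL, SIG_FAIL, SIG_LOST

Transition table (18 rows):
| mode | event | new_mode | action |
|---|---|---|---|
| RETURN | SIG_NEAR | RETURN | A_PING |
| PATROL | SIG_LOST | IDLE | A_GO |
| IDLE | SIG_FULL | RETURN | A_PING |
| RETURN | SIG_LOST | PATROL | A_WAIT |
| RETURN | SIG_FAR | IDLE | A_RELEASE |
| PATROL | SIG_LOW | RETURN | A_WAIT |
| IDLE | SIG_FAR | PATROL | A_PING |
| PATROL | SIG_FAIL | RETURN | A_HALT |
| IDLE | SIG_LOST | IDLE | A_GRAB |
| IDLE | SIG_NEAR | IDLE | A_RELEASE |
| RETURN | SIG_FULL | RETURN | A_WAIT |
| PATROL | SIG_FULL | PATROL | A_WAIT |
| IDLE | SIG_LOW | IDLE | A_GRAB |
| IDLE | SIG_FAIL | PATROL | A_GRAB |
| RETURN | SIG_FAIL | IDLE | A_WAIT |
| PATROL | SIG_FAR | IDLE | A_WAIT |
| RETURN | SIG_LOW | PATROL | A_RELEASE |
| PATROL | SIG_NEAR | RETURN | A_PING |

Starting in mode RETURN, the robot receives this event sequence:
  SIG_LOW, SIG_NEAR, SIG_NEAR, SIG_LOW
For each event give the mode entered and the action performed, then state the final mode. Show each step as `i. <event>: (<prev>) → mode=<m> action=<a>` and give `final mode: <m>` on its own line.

final mode: PATROL

1. SIG_LOW: (RETURN) → mode=PATROL action=A_RELEASE
2. SIG_NEAR: (PATROL) → mode=RETURN action=A_PING
3. SIG_NEAR: (RETURN) → mode=RETURN action=A_PING
4. SIG_LOW: (RETURN) → mode=PATROL action=A_RELEASE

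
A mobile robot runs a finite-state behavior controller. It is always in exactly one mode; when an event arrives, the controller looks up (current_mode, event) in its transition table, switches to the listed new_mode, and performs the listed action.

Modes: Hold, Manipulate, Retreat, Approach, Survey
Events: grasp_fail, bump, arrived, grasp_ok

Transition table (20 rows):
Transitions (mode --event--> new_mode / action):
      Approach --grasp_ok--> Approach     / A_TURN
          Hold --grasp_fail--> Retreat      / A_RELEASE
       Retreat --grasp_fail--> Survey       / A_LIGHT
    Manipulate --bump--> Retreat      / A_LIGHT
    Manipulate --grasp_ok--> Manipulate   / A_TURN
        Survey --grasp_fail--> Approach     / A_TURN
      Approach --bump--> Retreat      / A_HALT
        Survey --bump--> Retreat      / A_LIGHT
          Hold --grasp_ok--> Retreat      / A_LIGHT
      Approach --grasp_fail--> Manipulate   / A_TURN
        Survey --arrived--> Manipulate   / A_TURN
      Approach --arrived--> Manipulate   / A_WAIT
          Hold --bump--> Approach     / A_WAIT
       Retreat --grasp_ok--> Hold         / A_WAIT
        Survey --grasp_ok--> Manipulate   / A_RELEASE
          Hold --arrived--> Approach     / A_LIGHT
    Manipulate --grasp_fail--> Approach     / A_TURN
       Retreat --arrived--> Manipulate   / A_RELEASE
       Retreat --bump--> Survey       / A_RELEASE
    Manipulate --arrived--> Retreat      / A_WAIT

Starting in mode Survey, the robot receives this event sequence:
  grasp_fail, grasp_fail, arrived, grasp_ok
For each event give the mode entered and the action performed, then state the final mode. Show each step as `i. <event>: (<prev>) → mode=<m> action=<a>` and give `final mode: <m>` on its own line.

final mode: Hold

1. grasp_fail: (Survey) → mode=Approach action=A_TURN
2. grasp_fail: (Approach) → mode=Manipulate action=A_TURN
3. arrived: (Manipulate) → mode=Retreat action=A_WAIT
4. grasp_ok: (Retreat) → mode=Hold action=A_WAIT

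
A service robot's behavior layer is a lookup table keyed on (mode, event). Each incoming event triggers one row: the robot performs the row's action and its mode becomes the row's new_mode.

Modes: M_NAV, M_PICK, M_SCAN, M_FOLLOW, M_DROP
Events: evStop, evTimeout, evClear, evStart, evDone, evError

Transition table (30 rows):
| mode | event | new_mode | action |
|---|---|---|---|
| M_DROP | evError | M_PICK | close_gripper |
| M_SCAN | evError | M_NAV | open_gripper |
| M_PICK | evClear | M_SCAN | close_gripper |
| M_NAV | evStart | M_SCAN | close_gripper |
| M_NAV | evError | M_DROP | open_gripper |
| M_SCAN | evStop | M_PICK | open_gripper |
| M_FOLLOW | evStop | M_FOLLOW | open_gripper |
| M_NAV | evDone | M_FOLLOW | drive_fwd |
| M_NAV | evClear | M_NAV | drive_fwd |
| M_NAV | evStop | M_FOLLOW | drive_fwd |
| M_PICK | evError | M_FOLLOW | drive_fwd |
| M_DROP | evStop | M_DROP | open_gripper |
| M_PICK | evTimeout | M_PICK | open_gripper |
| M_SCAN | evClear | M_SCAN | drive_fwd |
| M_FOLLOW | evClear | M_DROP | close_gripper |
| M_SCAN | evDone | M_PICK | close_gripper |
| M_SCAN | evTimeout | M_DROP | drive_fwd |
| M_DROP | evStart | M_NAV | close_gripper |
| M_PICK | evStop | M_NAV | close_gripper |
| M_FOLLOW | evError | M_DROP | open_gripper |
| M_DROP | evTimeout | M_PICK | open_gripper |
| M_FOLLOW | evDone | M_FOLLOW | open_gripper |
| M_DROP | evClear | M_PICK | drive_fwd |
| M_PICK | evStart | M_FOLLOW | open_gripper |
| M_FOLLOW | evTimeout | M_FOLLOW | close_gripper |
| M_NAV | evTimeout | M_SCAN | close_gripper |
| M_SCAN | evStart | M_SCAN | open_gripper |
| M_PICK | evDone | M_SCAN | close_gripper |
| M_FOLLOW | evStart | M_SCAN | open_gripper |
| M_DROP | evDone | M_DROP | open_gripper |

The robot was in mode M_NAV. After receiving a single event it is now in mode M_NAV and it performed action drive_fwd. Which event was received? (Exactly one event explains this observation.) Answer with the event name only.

try evStop: (M_NAV, evStop) → (M_FOLLOW, drive_fwd)
try evTimeout: (M_NAV, evTimeout) → (M_SCAN, close_gripper)
try evClear: (M_NAV, evClear) → (M_NAV, drive_fwd)  ← matches
try evStart: (M_NAV, evStart) → (M_SCAN, close_gripper)
try evDone: (M_NAV, evDone) → (M_FOLLOW, drive_fwd)
try evError: (M_NAV, evError) → (M_DROP, open_gripper)

evClear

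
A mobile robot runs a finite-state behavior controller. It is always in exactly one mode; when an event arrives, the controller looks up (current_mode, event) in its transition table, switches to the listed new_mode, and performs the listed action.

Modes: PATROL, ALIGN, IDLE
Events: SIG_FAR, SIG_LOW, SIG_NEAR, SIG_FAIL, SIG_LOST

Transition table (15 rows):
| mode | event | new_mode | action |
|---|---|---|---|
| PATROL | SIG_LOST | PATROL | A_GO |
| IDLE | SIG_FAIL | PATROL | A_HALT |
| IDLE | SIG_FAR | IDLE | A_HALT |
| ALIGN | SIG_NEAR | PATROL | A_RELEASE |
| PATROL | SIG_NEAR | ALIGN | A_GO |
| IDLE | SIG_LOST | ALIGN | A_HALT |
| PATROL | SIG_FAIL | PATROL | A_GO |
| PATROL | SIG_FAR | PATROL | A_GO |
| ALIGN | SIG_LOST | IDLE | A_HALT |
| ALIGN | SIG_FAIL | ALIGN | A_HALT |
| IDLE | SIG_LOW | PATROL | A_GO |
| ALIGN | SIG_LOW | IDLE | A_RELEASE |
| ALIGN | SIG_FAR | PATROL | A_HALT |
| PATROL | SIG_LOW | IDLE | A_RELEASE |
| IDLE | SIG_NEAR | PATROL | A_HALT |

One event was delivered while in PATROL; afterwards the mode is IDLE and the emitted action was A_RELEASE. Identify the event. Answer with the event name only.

try SIG_FAR: (PATROL, SIG_FAR) → (PATROL, A_GO)
try SIG_LOW: (PATROL, SIG_LOW) → (IDLE, A_RELEASE)  ← matches
try SIG_NEAR: (PATROL, SIG_NEAR) → (ALIGN, A_GO)
try SIG_FAIL: (PATROL, SIG_FAIL) → (PATROL, A_GO)
try SIG_LOST: (PATROL, SIG_LOST) → (PATROL, A_GO)

SIG_LOW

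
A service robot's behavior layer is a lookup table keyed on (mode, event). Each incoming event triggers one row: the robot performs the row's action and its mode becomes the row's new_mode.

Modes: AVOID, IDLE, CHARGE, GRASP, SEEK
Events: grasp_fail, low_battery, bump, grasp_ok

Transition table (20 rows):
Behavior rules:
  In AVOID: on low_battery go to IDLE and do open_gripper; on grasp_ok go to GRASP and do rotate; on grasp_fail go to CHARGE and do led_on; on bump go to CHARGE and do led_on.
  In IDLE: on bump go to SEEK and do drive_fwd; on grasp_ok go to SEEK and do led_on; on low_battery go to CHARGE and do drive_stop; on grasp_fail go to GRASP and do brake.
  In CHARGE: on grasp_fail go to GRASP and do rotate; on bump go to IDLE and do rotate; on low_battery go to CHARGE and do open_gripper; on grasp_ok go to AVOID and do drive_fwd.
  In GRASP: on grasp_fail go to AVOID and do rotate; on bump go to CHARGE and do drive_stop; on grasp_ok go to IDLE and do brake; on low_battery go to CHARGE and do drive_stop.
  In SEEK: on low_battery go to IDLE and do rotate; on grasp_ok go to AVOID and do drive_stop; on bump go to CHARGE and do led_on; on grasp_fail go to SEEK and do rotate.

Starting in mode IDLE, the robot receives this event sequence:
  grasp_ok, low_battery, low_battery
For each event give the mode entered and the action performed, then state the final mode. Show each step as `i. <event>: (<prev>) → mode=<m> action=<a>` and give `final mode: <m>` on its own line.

final mode: CHARGE

1. grasp_ok: (IDLE) → mode=SEEK action=led_on
2. low_battery: (SEEK) → mode=IDLE action=rotate
3. low_battery: (IDLE) → mode=CHARGE action=drive_stop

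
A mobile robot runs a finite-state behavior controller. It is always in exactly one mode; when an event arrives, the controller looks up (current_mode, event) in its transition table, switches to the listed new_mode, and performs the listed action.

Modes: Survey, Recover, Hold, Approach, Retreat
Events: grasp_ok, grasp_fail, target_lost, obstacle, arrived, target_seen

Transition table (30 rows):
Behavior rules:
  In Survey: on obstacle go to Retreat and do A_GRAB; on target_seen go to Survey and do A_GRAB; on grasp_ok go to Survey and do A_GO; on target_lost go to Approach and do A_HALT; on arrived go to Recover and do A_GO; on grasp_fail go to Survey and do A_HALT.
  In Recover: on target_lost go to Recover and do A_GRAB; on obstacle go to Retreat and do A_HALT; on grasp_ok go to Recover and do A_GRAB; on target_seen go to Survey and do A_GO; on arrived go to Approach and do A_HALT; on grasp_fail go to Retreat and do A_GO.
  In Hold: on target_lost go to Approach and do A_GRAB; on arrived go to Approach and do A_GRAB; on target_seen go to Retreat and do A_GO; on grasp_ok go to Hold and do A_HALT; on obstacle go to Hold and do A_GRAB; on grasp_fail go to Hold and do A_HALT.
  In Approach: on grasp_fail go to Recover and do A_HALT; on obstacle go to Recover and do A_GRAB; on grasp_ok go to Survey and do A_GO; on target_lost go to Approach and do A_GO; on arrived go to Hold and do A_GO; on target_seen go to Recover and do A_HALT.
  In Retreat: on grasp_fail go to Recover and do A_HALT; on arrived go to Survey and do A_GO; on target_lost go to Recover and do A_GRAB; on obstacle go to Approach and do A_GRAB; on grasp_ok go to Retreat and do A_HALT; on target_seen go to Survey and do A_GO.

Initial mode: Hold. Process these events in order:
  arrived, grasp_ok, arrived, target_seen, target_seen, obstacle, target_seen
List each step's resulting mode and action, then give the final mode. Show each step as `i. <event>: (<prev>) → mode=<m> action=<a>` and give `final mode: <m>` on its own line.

1. arrived: (Hold) → mode=Approach action=A_GRAB
2. grasp_ok: (Approach) → mode=Survey action=A_GO
3. arrived: (Survey) → mode=Recover action=A_GO
4. target_seen: (Recover) → mode=Survey action=A_GO
5. target_seen: (Survey) → mode=Survey action=A_GRAB
6. obstacle: (Survey) → mode=Retreat action=A_GRAB
7. target_seen: (Retreat) → mode=Survey action=A_GO

final mode: Survey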